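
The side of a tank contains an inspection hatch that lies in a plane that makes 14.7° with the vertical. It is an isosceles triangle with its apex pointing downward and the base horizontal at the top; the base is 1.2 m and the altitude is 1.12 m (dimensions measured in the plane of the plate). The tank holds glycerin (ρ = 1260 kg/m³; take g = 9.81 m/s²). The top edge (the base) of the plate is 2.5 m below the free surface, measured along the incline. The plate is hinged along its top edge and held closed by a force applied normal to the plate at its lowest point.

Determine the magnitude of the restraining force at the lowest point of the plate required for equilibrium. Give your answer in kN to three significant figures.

γ = ρg = 1260 × 9.81 / 1000 = 12.3606 kN/m³.
The plate makes 14.7° with the vertical, i.e. θ = 90° − 14.7° = 75.3° to the horizontal. Measuring y along the incline from the free-surface line, vertical depth h = y·sinθ with sinθ = 0.967268.
With the apex down, the centroid sits h/3 = 1.12/3 = 0.373333 m below the base (the top edge), so y_c = 2.5 + 0.373333 = 2.87333 m and h_c = 2.87333 × 0.967268 = 2.77928 m.
A = ½ × 1.2 × 1.12 = 0.672 m².
Resultant F = γ·h_c·A = 12.3606 × 2.77928 × 0.672 = 23.0856 kN.
I_c = b·h³/36 = 1.2 × 1.12³/36 = 0.0468309 m⁴.
Centre of pressure: y_p = y_c + I_c/(y_c·A) = 2.87333 + 0.0468309/(2.87333 × 0.672) = 2.87333 + 0.0242537 = 2.89758 m along the plane.
The resultant acts 0.373333 + 0.0242537 = 0.397587 m (along the plate) below the hinge at the top edge, so the moment about the hinge is M = F × 0.397587 = 23.0856 × 0.397587 = 9.17853 kN·m.
A normal force at the bottom, 1.12 m from the hinge, must supply this moment: P = 9.17853/1.12 = 8.19512 kN.

P ≈ 8.20 kN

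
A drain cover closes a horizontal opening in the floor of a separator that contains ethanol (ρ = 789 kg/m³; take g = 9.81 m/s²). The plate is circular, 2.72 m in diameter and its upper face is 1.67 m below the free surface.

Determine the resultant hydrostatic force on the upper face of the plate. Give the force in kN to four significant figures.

F ≈ 75.11 kN

γ = ρg = 789 × 9.81 / 1000 = 7.74009 kN/m³.
The plate is horizontal, so pressure is uniform at p = γ·h = 7.74009 × 1.67 = 12.926 kN/m².
A = π(1.36)² = 5.81069 m².
F = p·A = 12.926 × 5.81069 = 75.109 kN.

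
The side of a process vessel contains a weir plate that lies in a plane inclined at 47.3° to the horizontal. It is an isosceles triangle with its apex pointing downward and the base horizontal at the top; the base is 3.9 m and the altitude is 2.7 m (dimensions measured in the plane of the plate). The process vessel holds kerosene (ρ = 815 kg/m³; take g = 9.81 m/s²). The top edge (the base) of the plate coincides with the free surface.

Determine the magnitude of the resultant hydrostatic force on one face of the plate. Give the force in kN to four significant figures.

F ≈ 27.84 kN

γ = ρg = 815 × 9.81 / 1000 = 7.99515 kN/m³.
Let θ = 47.3° be the plate's angle to the horizontal; measure y along the incline from where the plane meets the free surface. Vertical depth h = y·sinθ with sinθ = 0.734915.
With the apex down, the centroid sits h/3 = 2.7/3 = 0.9 m below the base (the top edge), so y_c = 0.9 m and h_c = 0.9 × 0.734915 = 0.661424 m.
A = ½ × 3.9 × 2.7 = 5.265 m².
Resultant F = γ·h_c·A = 7.99515 × 0.661424 × 5.265 = 27.8423 kN.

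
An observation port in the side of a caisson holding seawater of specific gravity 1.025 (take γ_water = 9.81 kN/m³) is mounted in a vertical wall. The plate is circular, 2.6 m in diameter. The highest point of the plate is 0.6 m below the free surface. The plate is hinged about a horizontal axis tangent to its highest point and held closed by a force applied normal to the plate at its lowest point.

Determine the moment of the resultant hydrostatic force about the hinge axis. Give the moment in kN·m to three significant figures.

M ≈ 154 kN·m

γ = 1.025 × 9.81 = 10.05525 kN/m³.
The centroid is at the centre, 1.3 m below the top of the plate, so the centroid depth is h_c = 0.6 + 1.3 = 1.9 m.
A = π(1.3)² = 5.30929 m².
Resultant F = γ·h_c·A = 10.05525 × 1.9 × 5.30929 = 101.434 kN.
I_c = πr⁴/4 = π × 1.3⁴/4 = 2.24318 m⁴.
Centre of pressure: y_p = y_c + I_c/(y_c·A) = 1.9 + 2.24318/(1.9 × 5.30929) = 1.9 + 0.222369 = 2.12237 m along the plane.
The resultant acts 1.3 + 0.222369 = 1.52237 m (along the plate) below the hinge at the top edge, so the moment about the hinge is M = F × 1.52237 = 101.434 × 1.52237 = 154.42 kN·m.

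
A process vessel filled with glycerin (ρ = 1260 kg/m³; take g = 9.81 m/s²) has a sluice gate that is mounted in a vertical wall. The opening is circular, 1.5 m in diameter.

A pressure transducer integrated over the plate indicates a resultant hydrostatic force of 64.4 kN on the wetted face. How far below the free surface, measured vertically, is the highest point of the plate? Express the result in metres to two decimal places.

γ = ρg = 1260 × 9.81 / 1000 = 12.3606 kN/m³.
A = π(0.75)² = 1.76715 m².
From F = γ·h_c·A, the centroid depth is h_c = 64.4/(12.3606 × 1.76715) = 2.94831 m.
The centroid is at the centre, 0.75 m below the top of the plate, so the highest point sits at h_top = 2.94831 − 0.75 = 2.19831 m below the surface.

d_top ≈ 2.20 m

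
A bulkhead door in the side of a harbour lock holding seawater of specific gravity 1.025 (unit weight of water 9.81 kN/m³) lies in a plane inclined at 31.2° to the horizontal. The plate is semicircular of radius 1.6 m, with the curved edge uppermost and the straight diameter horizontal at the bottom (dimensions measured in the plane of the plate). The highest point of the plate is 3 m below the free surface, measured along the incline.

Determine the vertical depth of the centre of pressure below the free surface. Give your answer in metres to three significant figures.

γ = 1.025 × 9.81 = 10.05525 kN/m³.
Let θ = 31.2° be the plate's angle to the horizontal; measure y along the incline from where the plane meets the free surface. Vertical depth h = y·sinθ with sinθ = 0.518027.
The centroid lies 4r/(3π) = 0.679061 m above the diameter, so r − 4r/(3π) = 1.6 − 0.679061 = 0.920939 m below the topmost point, so y_c = 3 + 0.920939 = 3.92094 m and h_c = 3.92094 × 0.518027 = 2.03115 m.
A = πr²/2 = π × 1.6²/2 = 4.02124 m².
Resultant F = γ·h_c·A = 10.05525 × 2.03115 × 4.02124 = 82.1287 kN.
I_c = (π/8 − 8/(9π))·r⁴ = 0.109757 × 1.6⁴ = 0.719303 m⁴.
Centre of pressure: y_p = y_c + I_c/(y_c·A) = 3.92094 + 0.719303/(3.92094 × 4.02124) = 3.92094 + 0.0456207 = 3.96656 m along the plane.
Vertically, h_p = y_p·sinθ = 3.96656 × 0.518027 = 2.05479 m.

h_p = 2.05 m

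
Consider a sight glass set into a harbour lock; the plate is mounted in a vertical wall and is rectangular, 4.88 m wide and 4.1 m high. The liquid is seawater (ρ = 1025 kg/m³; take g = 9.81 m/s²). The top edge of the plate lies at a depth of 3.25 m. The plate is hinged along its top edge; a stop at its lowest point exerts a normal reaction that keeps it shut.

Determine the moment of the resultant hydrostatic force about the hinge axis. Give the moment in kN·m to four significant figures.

γ = ρg = 1025 × 9.81 / 1000 = 10.05525 kN/m³.
The centroid lies 4.1/2 = 2.05 m below the top edge, so the centroid depth is h_c = 3.25 + 2.05 = 5.3 m.
A = 4.88 × 4.1 = 20.008 m².
Resultant F = γ·h_c·A = 10.05525 × 5.3 × 20.008 = 1066.28 kN.
I_c = b·h³/12 = 4.88 × 4.1³/12 = 28.0279 m⁴.
Centre of pressure: y_p = y_c + I_c/(y_c·A) = 5.3 + 28.0279/(5.3 × 20.008) = 5.3 + 0.264308 = 5.56431 m along the plane.
The resultant acts 2.05 + 0.264308 = 2.31431 m (along the plate) below the hinge at the top edge, so the moment about the hinge is M = F × 2.31431 = 1066.28 × 2.31431 = 2467.7 kN·m.

M ≈ 2468 kN·m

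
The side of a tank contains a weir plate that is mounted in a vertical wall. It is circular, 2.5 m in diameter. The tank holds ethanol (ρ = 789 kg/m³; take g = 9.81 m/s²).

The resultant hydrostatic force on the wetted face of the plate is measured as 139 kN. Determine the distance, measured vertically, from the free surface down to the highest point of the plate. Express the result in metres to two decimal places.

γ = ρg = 789 × 9.81 / 1000 = 7.74009 kN/m³.
A = π(1.25)² = 4.90874 m².
From F = γ·h_c·A, the centroid depth is h_c = 139/(7.74009 × 4.90874) = 3.65846 m.
The centroid is at the centre, 1.25 m below the top of the plate, so the highest point sits at h_top = 3.65846 − 1.25 = 2.40846 m below the surface.

d_top ≈ 2.41 m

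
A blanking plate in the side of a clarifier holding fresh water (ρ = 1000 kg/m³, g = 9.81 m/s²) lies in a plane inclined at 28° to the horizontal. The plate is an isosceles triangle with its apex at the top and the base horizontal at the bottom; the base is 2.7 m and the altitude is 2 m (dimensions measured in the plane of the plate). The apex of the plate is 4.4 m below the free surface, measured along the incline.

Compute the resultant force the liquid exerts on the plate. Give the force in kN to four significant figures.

γ = ρg = 1000 × 9.81 = 9810 N/m³ = 9.81 kN/m³.
Let θ = 28° be the plate's angle to the horizontal; measure y along the incline from where the plane meets the free surface. Vertical depth h = y·sinθ with sinθ = 0.469472.
With the apex up, the centroid sits 2h/3 = 2 × 2/3 = 1.33333 m below the apex, so y_c = 4.4 + 1.33333 = 5.73333 m and h_c = 5.73333 × 0.469472 = 2.69164 m.
A = ½ × 2.7 × 2 = 2.7 m².
Resultant F = γ·h_c·A = 9.81 × 2.69164 × 2.7 = 71.2935 kN.

F ≈ 71.29 kN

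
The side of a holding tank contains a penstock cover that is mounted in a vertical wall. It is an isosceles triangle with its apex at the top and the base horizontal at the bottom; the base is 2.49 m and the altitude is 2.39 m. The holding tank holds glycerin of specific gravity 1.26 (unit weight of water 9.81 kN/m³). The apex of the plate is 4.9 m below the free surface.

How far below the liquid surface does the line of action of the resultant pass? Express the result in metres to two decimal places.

h_p = 6.54 m

γ = 1.26 × 9.81 = 12.3606 kN/m³.
With the apex up, the centroid sits 2h/3 = 2 × 2.39/3 = 1.59333 m below the apex, so the centroid depth is h_c = 4.9 + 1.59333 = 6.49333 m.
A = ½ × 2.49 × 2.39 = 2.97555 m².
Resultant F = γ·h_c·A = 12.3606 × 6.49333 × 2.97555 = 238.822 kN.
I_c = b·h³/36 = 2.49 × 2.39³/36 = 0.944258 m⁴.
Centre of pressure: y_p = y_c + I_c/(y_c·A) = 6.49333 + 0.944258/(6.49333 × 2.97555) = 6.49333 + 0.0488715 = 6.5422 m along the plane.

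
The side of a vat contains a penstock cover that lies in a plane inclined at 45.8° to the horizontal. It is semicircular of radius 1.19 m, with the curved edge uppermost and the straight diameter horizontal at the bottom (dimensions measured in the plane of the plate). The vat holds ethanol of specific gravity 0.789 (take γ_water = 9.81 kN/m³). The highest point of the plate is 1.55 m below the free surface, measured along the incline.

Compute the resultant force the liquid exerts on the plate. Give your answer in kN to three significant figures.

F ≈ 27.6 kN

γ = 0.789 × 9.81 = 7.74009 kN/m³.
Let θ = 45.8° be the plate's angle to the horizontal; measure y along the incline from where the plane meets the free surface. Vertical depth h = y·sinθ with sinθ = 0.716911.
The centroid lies 4r/(3π) = 0.505052 m above the diameter, so r − 4r/(3π) = 1.19 − 0.505052 = 0.684948 m below the topmost point, so y_c = 1.55 + 0.684948 = 2.23495 m and h_c = 2.23495 × 0.716911 = 1.60226 m.
A = πr²/2 = π × 1.19²/2 = 2.2244 m².
Resultant F = γ·h_c·A = 7.74009 × 1.60226 × 2.2244 = 27.5862 kN.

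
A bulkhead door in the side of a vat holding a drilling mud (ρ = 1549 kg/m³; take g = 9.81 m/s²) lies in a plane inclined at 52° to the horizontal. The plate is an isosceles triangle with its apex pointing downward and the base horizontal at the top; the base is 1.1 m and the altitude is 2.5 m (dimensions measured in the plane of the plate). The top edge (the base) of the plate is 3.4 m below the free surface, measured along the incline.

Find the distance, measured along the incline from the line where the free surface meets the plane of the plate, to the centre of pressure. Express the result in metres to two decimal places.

y_p = 4.32 m

γ = ρg = 1549 × 9.81 / 1000 = 15.19569 kN/m³.
Let θ = 52° be the plate's angle to the horizontal; measure y along the incline from where the plane meets the free surface. Vertical depth h = y·sinθ with sinθ = 0.788011.
With the apex down, the centroid sits h/3 = 2.5/3 = 0.833333 m below the base (the top edge), so y_c = 3.4 + 0.833333 = 4.23333 m and h_c = 4.23333 × 0.788011 = 3.33591 m.
A = ½ × 1.1 × 2.5 = 1.375 m².
Resultant F = γ·h_c·A = 15.19569 × 3.33591 × 1.375 = 69.7007 kN.
I_c = b·h³/36 = 1.1 × 2.5³/36 = 0.477431 m⁴.
Centre of pressure: y_p = y_c + I_c/(y_c·A) = 4.23333 + 0.477431/(4.23333 × 1.375) = 4.23333 + 0.0820211 = 4.31535 m along the plane.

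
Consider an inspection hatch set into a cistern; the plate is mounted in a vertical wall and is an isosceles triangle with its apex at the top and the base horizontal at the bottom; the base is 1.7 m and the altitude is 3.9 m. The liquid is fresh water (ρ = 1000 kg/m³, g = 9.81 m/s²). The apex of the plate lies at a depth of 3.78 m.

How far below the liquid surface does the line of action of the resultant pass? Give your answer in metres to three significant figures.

h_p = 6.51 m

γ = ρg = 1000 × 9.81 = 9810 N/m³ = 9.81 kN/m³.
With the apex up, the centroid sits 2h/3 = 2 × 3.9/3 = 2.6 m below the apex, so the centroid depth is h_c = 3.78 + 2.6 = 6.38 m.
A = ½ × 1.7 × 3.9 = 3.315 m².
Resultant F = γ·h_c·A = 9.81 × 6.38 × 3.315 = 207.479 kN.
I_c = b·h³/36 = 1.7 × 3.9³/36 = 2.80117 m⁴.
Centre of pressure: y_p = y_c + I_c/(y_c·A) = 6.38 + 2.80117/(6.38 × 3.315) = 6.38 + 0.132445 = 6.51244 m along the plane.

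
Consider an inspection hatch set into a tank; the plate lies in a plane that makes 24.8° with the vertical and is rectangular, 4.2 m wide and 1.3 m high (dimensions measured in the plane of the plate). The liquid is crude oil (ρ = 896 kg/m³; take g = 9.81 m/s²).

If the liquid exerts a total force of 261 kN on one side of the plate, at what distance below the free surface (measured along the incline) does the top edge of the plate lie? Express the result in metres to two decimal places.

y_top ≈ 5.34 m

γ = ρg = 896 × 9.81 / 1000 = 8.78976 kN/m³.
A = 4.2 × 1.3 = 5.46 m².
From F = γ·h_c·A, the centroid depth is h_c = 261/(8.78976 × 5.46) = 5.4384 m.
The plate makes 24.8° with the vertical, i.e. θ = 90° − 24.8° = 65.2° to the horizontal. Measuring y along the incline from the free-surface line, vertical depth h = y·sinθ with sinθ = 0.907777.
Along the incline, y_c = h_c/sinθ = 5.4384/0.907777 = 5.9909 m.
The centroid lies 1.3/2 = 0.65 m below the top edge, so the top edge sits at y_top = 5.9909 − 0.65 = 5.3409 m along the incline.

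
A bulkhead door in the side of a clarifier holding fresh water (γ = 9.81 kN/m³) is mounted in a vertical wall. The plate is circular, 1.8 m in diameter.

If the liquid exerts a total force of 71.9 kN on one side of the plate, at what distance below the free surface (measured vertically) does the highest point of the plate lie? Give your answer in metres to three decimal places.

d_top ≈ 1.980 m

γ = 9.81 kN/m³.
A = π(0.9)² = 2.54469 m².
From F = γ·h_c·A, the centroid depth is h_c = 71.9/(9.81 × 2.54469) = 2.88022 m.
The centroid is at the centre, 0.9 m below the top of the plate, so the highest point sits at h_top = 2.88022 − 0.9 = 1.98022 m below the surface.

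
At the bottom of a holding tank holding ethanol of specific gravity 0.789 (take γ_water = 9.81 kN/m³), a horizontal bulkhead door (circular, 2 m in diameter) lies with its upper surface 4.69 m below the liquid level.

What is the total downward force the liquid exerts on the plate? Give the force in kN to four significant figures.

F ≈ 114.0 kN

γ = 0.789 × 9.81 = 7.74009 kN/m³.
The plate is horizontal, so pressure is uniform at p = γ·h = 7.74009 × 4.69 = 36.301 kN/m².
A = π(1)² = 3.14159 m².
F = p·A = 36.301 × 3.14159 = 114.043 kN.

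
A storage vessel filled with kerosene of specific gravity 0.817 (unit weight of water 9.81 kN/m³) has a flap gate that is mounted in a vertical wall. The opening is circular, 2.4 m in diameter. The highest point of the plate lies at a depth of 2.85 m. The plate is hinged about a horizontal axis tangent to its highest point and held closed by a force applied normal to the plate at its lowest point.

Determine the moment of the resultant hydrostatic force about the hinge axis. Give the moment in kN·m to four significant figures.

M ≈ 189.3 kN·m

γ = 0.817 × 9.81 = 8.01477 kN/m³.
The centroid is at the centre, 1.2 m below the top of the plate, so the centroid depth is h_c = 2.85 + 1.2 = 4.05 m.
A = π(1.2)² = 4.52389 m².
Resultant F = γ·h_c·A = 8.01477 × 4.05 × 4.52389 = 146.845 kN.
I_c = πr⁴/4 = π × 1.2⁴/4 = 1.6286 m⁴.
Centre of pressure: y_p = y_c + I_c/(y_c·A) = 4.05 + 1.6286/(4.05 × 4.52389) = 4.05 + 0.0888889 = 4.13889 m along the plane.
The resultant acts 1.2 + 0.0888889 = 1.28889 m (along the plate) below the hinge at the top edge, so the moment about the hinge is M = F × 1.28889 = 146.845 × 1.28889 = 189.267 kN·m.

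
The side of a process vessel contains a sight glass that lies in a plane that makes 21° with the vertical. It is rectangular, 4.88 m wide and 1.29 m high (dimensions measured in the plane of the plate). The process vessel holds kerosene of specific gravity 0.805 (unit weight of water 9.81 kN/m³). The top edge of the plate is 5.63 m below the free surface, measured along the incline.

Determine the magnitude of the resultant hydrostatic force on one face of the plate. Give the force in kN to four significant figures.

γ = 0.805 × 9.81 = 7.89705 kN/m³.
The plate makes 21° with the vertical, i.e. θ = 90° − 21° = 69° to the horizontal. Measuring y along the incline from the free-surface line, vertical depth h = y·sinθ with sinθ = 0.933580.
The centroid lies 1.29/2 = 0.645 m below the top edge, so y_c = 5.63 + 0.645 = 6.275 m and h_c = 6.275 × 0.933580 = 5.85821 m.
A = 4.88 × 1.29 = 6.2952 m².
Resultant F = γ·h_c·A = 7.89705 × 5.85821 × 6.2952 = 291.232 kN.

F ≈ 291.2 kN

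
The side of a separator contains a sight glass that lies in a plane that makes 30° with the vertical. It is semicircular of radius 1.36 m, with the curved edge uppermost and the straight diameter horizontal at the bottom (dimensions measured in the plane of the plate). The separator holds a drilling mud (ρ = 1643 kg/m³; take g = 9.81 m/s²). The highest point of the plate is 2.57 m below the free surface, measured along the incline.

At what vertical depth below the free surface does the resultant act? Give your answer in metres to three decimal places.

γ = ρg = 1643 × 9.81 / 1000 = 16.11783 kN/m³.
The plate makes 30° with the vertical, i.e. θ = 90° − 30° = 60° to the horizontal. Measuring y along the incline from the free-surface line, vertical depth h = y·sinθ with sinθ = 0.866025.
The centroid lies 4r/(3π) = 0.577202 m above the diameter, so r − 4r/(3π) = 1.36 − 0.577202 = 0.782798 m below the topmost point, so y_c = 2.57 + 0.782798 = 3.3528 m and h_c = 3.3528 × 0.866025 = 2.90361 m.
A = πr²/2 = π × 1.36²/2 = 2.90534 m².
Resultant F = γ·h_c·A = 16.11783 × 2.90361 × 2.90534 = 135.97 kN.
I_c = (π/8 − 8/(9π))·r⁴ = 0.109757 × 1.36⁴ = 0.375481 m⁴.
Centre of pressure: y_p = y_c + I_c/(y_c·A) = 3.3528 + 0.375481/(3.3528 × 2.90534) = 3.3528 + 0.0385464 = 3.39135 m along the plane.
Vertically, h_p = y_p·sinθ = 3.39135 × 0.866025 = 2.93699 m.

h_p = 2.937 m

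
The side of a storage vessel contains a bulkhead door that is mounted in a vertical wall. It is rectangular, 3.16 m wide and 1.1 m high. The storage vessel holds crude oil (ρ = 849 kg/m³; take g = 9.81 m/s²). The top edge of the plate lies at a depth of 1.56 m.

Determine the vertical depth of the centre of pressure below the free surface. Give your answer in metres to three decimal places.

γ = ρg = 849 × 9.81 / 1000 = 8.32869 kN/m³.
The centroid lies 1.1/2 = 0.55 m below the top edge, so the centroid depth is h_c = 1.56 + 0.55 = 2.11 m.
A = 3.16 × 1.1 = 3.476 m².
Resultant F = γ·h_c·A = 8.32869 × 2.11 × 3.476 = 61.0856 kN.
I_c = b·h³/12 = 3.16 × 1.1³/12 = 0.350497 m⁴.
Centre of pressure: y_p = y_c + I_c/(y_c·A) = 2.11 + 0.350497/(2.11 × 3.476) = 2.11 + 0.0477884 = 2.15779 m along the plane.

h_p = 2.158 m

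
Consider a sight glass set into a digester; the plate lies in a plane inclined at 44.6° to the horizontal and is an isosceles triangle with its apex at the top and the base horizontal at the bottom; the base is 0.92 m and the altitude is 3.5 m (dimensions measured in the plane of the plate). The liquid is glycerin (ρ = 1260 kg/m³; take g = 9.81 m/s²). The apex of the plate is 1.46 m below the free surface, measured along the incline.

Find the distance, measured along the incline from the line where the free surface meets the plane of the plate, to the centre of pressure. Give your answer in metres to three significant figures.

y_p = 3.97 m

γ = ρg = 1260 × 9.81 / 1000 = 12.3606 kN/m³.
Let θ = 44.6° be the plate's angle to the horizontal; measure y along the incline from where the plane meets the free surface. Vertical depth h = y·sinθ with sinθ = 0.702153.
With the apex up, the centroid sits 2h/3 = 2 × 3.5/3 = 2.33333 m below the apex, so y_c = 1.46 + 2.33333 = 3.79333 m and h_c = 3.79333 × 0.702153 = 2.6635 m.
A = ½ × 0.92 × 3.5 = 1.61 m².
Resultant F = γ·h_c·A = 12.3606 × 2.6635 × 1.61 = 53.0052 kN.
I_c = b·h³/36 = 0.92 × 3.5³/36 = 1.09569 m⁴.
Centre of pressure: y_p = y_c + I_c/(y_c·A) = 3.79333 + 1.09569/(3.79333 × 1.61) = 3.79333 + 0.179408 = 3.97274 m along the plane.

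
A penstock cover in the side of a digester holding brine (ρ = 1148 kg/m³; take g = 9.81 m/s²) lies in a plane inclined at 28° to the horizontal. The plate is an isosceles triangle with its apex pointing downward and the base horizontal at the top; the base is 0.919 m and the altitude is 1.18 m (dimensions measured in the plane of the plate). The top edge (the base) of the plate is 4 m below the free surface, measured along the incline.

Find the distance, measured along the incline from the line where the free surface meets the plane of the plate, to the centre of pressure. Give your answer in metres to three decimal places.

γ = ρg = 1148 × 9.81 / 1000 = 11.26188 kN/m³.
Let θ = 28° be the plate's angle to the horizontal; measure y along the incline from where the plane meets the free surface. Vertical depth h = y·sinθ with sinθ = 0.469472.
With the apex down, the centroid sits h/3 = 1.18/3 = 0.393333 m below the base (the top edge), so y_c = 4 + 0.393333 = 4.39333 m and h_c = 4.39333 × 0.469472 = 2.06255 m.
A = ½ × 0.919 × 1.18 = 0.54221 m².
Resultant F = γ·h_c·A = 11.26188 × 2.06255 × 0.54221 = 12.5946 kN.
I_c = b·h³/36 = 0.919 × 1.18³/36 = 0.041943 m⁴.
Centre of pressure: y_p = y_c + I_c/(y_c·A) = 4.39333 + 0.041943/(4.39333 × 0.54221) = 4.39333 + 0.0176075 = 4.41094 m along the plane.

y_p = 4.411 m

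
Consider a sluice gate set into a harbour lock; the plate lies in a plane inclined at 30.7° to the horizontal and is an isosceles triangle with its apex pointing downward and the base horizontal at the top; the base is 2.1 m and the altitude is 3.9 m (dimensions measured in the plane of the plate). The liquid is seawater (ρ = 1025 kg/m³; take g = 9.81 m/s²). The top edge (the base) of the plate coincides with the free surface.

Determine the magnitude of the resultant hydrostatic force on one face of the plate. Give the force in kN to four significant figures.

γ = ρg = 1025 × 9.81 / 1000 = 10.05525 kN/m³.
Let θ = 30.7° be the plate's angle to the horizontal; measure y along the incline from where the plane meets the free surface. Vertical depth h = y·sinθ with sinθ = 0.510543.
With the apex down, the centroid sits h/3 = 3.9/3 = 1.3 m below the base (the top edge), so y_c = 1.3 m and h_c = 1.3 × 0.510543 = 0.663706 m.
A = ½ × 2.1 × 3.9 = 4.095 m².
Resultant F = γ·h_c·A = 10.05525 × 0.663706 × 4.095 = 27.3289 kN.

F ≈ 27.33 kN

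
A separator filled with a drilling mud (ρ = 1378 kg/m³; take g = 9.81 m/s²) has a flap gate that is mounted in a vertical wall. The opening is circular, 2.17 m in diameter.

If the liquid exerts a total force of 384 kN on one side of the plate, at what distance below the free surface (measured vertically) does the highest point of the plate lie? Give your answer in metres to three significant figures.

d_top ≈ 6.60 m

γ = ρg = 1378 × 9.81 / 1000 = 13.51818 kN/m³.
A = π(1.085)² = 3.69836 m².
From F = γ·h_c·A, the centroid depth is h_c = 384/(13.51818 × 3.69836) = 7.68075 m.
The centroid is at the centre, 1.085 m below the top of the plate, so the highest point sits at h_top = 7.68075 − 1.085 = 6.59575 m below the surface.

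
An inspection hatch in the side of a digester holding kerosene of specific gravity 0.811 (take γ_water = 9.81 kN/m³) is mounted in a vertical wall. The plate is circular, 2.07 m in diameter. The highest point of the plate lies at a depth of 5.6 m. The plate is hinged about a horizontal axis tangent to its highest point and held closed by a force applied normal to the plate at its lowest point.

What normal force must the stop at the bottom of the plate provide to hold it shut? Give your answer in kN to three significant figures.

P ≈ 92.3 kN

γ = 0.811 × 9.81 = 7.95591 kN/m³.
The centroid is at the centre, 1.035 m below the top of the plate, so the centroid depth is h_c = 5.6 + 1.035 = 6.635 m.
A = π(1.035)² = 3.36535 m².
Resultant F = γ·h_c·A = 7.95591 × 6.635 × 3.36535 = 177.648 kN.
I_c = πr⁴/4 = π × 1.035⁴/4 = 0.901262 m⁴.
Centre of pressure: y_p = y_c + I_c/(y_c·A) = 6.635 + 0.901262/(6.635 × 3.36535) = 6.635 + 0.0403627 = 6.67536 m along the plane.
The resultant acts 1.035 + 0.0403627 = 1.07536 m (along the plate) below the hinge at the top edge, so the moment about the hinge is M = F × 1.07536 = 177.648 × 1.07536 = 191.036 kN·m.
A normal force at the bottom, 2.07 m from the hinge, must supply this moment: P = 191.036/2.07 = 92.2879 kN.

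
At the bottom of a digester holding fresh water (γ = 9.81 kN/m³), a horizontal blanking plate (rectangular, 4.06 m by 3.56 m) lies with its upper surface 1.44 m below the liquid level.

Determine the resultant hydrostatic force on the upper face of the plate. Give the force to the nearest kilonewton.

F ≈ 204 kN

γ = 9.81 kN/m³.
The plate is horizontal, so pressure is uniform at p = γ·h = 9.81 × 1.44 = 14.1264 kN/m².
A = 4.06 × 3.56 = 14.4536 m².
F = p·A = 14.1264 × 14.4536 = 204.177 kN.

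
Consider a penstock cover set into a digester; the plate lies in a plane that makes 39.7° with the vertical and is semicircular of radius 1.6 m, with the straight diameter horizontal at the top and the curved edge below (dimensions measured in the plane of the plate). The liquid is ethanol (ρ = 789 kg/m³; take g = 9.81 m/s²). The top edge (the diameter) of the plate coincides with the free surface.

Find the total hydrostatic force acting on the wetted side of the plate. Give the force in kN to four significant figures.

F ≈ 16.26 kN

γ = ρg = 789 × 9.81 / 1000 = 7.74009 kN/m³.
The plate makes 39.7° with the vertical, i.e. θ = 90° − 39.7° = 50.3° to the horizontal. Measuring y along the incline from the free-surface line, vertical depth h = y·sinθ with sinθ = 0.769400.
The centroid of a semicircle lies 4r/(3π) = 0.679061 m from the diameter, here below the top edge, so y_c = 0.679061 m and h_c = 0.679061 × 0.769400 = 0.52247 m.
A = πr²/2 = π × 1.6²/2 = 4.02124 m².
Resultant F = γ·h_c·A = 7.74009 × 0.52247 × 4.02124 = 16.2618 kN.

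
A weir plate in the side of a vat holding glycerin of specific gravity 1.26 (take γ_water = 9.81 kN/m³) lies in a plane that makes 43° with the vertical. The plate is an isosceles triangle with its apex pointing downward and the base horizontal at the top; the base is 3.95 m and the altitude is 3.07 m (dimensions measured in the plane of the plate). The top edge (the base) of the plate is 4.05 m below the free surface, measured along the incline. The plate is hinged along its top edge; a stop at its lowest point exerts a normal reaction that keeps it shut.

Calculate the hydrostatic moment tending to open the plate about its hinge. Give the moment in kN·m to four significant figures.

M ≈ 313.3 kN·m

γ = 1.26 × 9.81 = 12.3606 kN/m³.
The plate makes 43° with the vertical, i.e. θ = 90° − 43° = 47° to the horizontal. Measuring y along the incline from the free-surface line, vertical depth h = y·sinθ with sinθ = 0.731354.
With the apex down, the centroid sits h/3 = 3.07/3 = 1.02333 m below the base (the top edge), so y_c = 4.05 + 1.02333 = 5.07333 m and h_c = 5.07333 × 0.731354 = 3.7104 m.
A = ½ × 3.95 × 3.07 = 6.06325 m².
Resultant F = γ·h_c·A = 12.3606 × 3.7104 × 6.06325 = 278.077 kN.
I_c = b·h³/36 = 3.95 × 3.07³/36 = 3.17475 m⁴.
Centre of pressure: y_p = y_c + I_c/(y_c·A) = 5.07333 + 3.17475/(5.07333 × 6.06325) = 5.07333 + 0.103207 = 5.17654 m along the plane.
The resultant acts 1.02333 + 0.103207 = 1.12654 m (along the plate) below the hinge at the top edge, so the moment about the hinge is M = F × 1.12654 = 278.077 × 1.12654 = 313.265 kN·m.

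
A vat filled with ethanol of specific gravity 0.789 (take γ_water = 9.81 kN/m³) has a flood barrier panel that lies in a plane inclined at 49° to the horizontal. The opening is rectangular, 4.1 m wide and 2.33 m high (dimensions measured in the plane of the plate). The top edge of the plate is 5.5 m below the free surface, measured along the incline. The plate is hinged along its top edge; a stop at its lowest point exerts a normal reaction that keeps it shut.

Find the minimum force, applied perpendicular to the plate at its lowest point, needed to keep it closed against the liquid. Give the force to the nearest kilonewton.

P ≈ 197 kN

γ = 0.789 × 9.81 = 7.74009 kN/m³.
Let θ = 49° be the plate's angle to the horizontal; measure y along the incline from where the plane meets the free surface. Vertical depth h = y·sinθ with sinθ = 0.754710.
The centroid lies 2.33/2 = 1.165 m below the top edge, so y_c = 5.5 + 1.165 = 6.665 m and h_c = 6.665 × 0.754710 = 5.03014 m.
A = 4.1 × 2.33 = 9.553 m².
Resultant F = γ·h_c·A = 7.74009 × 5.03014 × 9.553 = 371.934 kN.
I_c = b·h³/12 = 4.1 × 2.33³/12 = 4.32186 m⁴.
Centre of pressure: y_p = y_c + I_c/(y_c·A) = 6.665 + 4.32186/(6.665 × 9.553) = 6.665 + 0.0678783 = 6.73288 m along the plane.
The resultant acts 1.165 + 0.0678783 = 1.23288 m (along the plate) below the hinge at the top edge, so the moment about the hinge is M = F × 1.23288 = 371.934 × 1.23288 = 458.55 kN·m.
A normal force at the bottom, 2.33 m from the hinge, must supply this moment: P = 458.55/2.33 = 196.803 kN.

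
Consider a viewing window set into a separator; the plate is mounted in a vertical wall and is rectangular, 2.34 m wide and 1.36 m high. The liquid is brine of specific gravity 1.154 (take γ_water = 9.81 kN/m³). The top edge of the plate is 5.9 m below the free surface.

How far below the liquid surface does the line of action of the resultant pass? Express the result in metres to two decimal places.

h_p = 6.60 m

γ = 1.154 × 9.81 = 11.32074 kN/m³.
The centroid lies 1.36/2 = 0.68 m below the top edge, so the centroid depth is h_c = 5.9 + 0.68 = 6.58 m.
A = 2.34 × 1.36 = 3.1824 m².
Resultant F = γ·h_c·A = 11.32074 × 6.58 × 3.1824 = 237.058 kN.
I_c = b·h³/12 = 2.34 × 1.36³/12 = 0.490514 m⁴.
Centre of pressure: y_p = y_c + I_c/(y_c·A) = 6.58 + 0.490514/(6.58 × 3.1824) = 6.58 + 0.0234245 = 6.60342 m along the plane.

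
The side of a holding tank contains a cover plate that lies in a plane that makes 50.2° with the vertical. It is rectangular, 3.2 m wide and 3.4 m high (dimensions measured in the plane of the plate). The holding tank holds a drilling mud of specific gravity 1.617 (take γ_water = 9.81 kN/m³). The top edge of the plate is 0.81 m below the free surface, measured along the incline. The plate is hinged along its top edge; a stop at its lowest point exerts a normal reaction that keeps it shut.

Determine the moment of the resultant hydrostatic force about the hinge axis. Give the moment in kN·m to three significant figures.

γ = 1.617 × 9.81 = 15.86277 kN/m³.
The plate makes 50.2° with the vertical, i.e. θ = 90° − 50.2° = 39.8° to the horizontal. Measuring y along the incline from the free-surface line, vertical depth h = y·sinθ with sinθ = 0.640110.
The centroid lies 3.4/2 = 1.7 m below the top edge, so y_c = 0.81 + 1.7 = 2.51 m and h_c = 2.51 × 0.640110 = 1.60668 m.
A = 3.2 × 3.4 = 10.88 m².
Resultant F = γ·h_c·A = 15.86277 × 1.60668 × 10.88 = 277.292 kN.
I_c = b·h³/12 = 3.2 × 3.4³/12 = 10.4811 m⁴.
Centre of pressure: y_p = y_c + I_c/(y_c·A) = 2.51 + 10.4811/(2.51 × 10.88) = 2.51 + 0.383799 = 2.8938 m along the plane.
The resultant acts 1.7 + 0.383799 = 2.0838 m (along the plate) below the hinge at the top edge, so the moment about the hinge is M = F × 2.0838 = 277.292 × 2.0838 = 577.821 kN·m.

M ≈ 578 kN·m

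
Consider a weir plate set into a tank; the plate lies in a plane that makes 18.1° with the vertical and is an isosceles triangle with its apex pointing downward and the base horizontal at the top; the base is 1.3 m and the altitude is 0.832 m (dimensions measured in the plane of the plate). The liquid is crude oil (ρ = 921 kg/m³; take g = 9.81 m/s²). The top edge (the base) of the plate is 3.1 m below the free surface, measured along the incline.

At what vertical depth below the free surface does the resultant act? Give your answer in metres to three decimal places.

γ = ρg = 921 × 9.81 / 1000 = 9.03501 kN/m³.
The plate makes 18.1° with the vertical, i.e. θ = 90° − 18.1° = 71.9° to the horizontal. Measuring y along the incline from the free-surface line, vertical depth h = y·sinθ with sinθ = 0.950516.
With the apex down, the centroid sits h/3 = 0.832/3 = 0.277333 m below the base (the top edge), so y_c = 3.1 + 0.277333 = 3.37733 m and h_c = 3.37733 × 0.950516 = 3.21021 m.
A = ½ × 1.3 × 0.832 = 0.5408 m².
Resultant F = γ·h_c·A = 9.03501 × 3.21021 × 0.5408 = 15.6855 kN.
I_c = b·h³/36 = 1.3 × 0.832³/36 = 0.0207975 m⁴.
Centre of pressure: y_p = y_c + I_c/(y_c·A) = 3.37733 + 0.0207975/(3.37733 × 0.5408) = 3.37733 + 0.0113868 = 3.38872 m along the plane.
Vertically, h_p = y_p·sinθ = 3.38872 × 0.950516 = 3.22103 m.

h_p = 3.221 m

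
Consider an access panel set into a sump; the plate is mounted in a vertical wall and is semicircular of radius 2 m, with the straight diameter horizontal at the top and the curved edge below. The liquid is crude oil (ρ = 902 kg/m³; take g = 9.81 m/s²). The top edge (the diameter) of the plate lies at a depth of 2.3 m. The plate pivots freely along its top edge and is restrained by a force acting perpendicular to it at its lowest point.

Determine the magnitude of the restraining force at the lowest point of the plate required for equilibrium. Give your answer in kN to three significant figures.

P ≈ 82.1 kN

γ = ρg = 902 × 9.81 / 1000 = 8.84862 kN/m³.
The centroid of a semicircle lies 4r/(3π) = 0.848826 m from the diameter, here below the top edge, so the centroid depth is h_c = 2.3 + 0.848826 = 3.14883 m.
A = πr²/2 = π × 2²/2 = 6.28319 m².
Resultant F = γ·h_c·A = 8.84862 × 3.14883 × 6.28319 = 175.067 kN.
I_c = (π/8 − 8/(9π))·r⁴ = 0.109757 × 2⁴ = 1.75611 m⁴.
Centre of pressure: y_p = y_c + I_c/(y_c·A) = 3.14883 + 1.75611/(3.14883 × 6.28319) = 3.14883 + 0.088761 = 3.23759 m along the plane.
The resultant acts 0.848826 + 0.088761 = 0.937587 m (along the plate) below the hinge at the top edge, so the moment about the hinge is M = F × 0.937587 = 175.067 × 0.937587 = 164.141 kN·m.
A normal force at the bottom, 2 m from the hinge, must supply this moment: P = 164.141/2 = 82.0705 kN.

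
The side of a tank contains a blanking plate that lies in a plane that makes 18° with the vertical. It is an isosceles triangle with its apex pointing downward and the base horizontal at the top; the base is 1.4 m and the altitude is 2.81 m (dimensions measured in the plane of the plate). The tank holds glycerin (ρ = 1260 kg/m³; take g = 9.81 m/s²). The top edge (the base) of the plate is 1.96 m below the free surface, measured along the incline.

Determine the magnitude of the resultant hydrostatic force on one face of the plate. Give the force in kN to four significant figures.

F ≈ 66.98 kN

γ = ρg = 1260 × 9.81 / 1000 = 12.3606 kN/m³.
The plate makes 18° with the vertical, i.e. θ = 90° − 18° = 72° to the horizontal. Measuring y along the incline from the free-surface line, vertical depth h = y·sinθ with sinθ = 0.951057.
With the apex down, the centroid sits h/3 = 2.81/3 = 0.936667 m below the base (the top edge), so y_c = 1.96 + 0.936667 = 2.89667 m and h_c = 2.89667 × 0.951057 = 2.7549 m.
A = ½ × 1.4 × 2.81 = 1.967 m².
Resultant F = γ·h_c·A = 12.3606 × 2.7549 × 1.967 = 66.9807 kN.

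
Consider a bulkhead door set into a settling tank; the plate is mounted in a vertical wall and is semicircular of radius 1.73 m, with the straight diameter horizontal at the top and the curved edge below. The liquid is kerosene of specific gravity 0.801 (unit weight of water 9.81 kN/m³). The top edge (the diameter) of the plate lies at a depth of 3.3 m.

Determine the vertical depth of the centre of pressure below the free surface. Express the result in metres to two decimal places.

γ = 0.801 × 9.81 = 7.85781 kN/m³.
The centroid of a semicircle lies 4r/(3π) = 0.734235 m from the diameter, here below the top edge, so the centroid depth is h_c = 3.3 + 0.734235 = 4.03423 m.
A = πr²/2 = π × 1.73²/2 = 4.70124 m².
Resultant F = γ·h_c·A = 7.85781 × 4.03423 × 4.70124 = 149.03 kN.
I_c = (π/8 − 8/(9π))·r⁴ = 0.109757 × 1.73⁴ = 0.983143 m⁴.
Centre of pressure: y_p = y_c + I_c/(y_c·A) = 4.03423 + 0.983143/(4.03423 × 4.70124) = 4.03423 + 0.0518374 = 4.08607 m along the plane.

h_p = 4.09 m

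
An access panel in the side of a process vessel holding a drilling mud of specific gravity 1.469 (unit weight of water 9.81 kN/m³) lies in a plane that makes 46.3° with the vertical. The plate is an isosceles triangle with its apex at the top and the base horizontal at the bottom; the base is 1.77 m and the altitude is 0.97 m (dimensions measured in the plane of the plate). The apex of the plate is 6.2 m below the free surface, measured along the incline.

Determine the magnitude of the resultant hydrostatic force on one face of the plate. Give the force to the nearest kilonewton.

F ≈ 59 kN

γ = 1.469 × 9.81 = 14.41089 kN/m³.
The plate makes 46.3° with the vertical, i.e. θ = 90° − 46.3° = 43.7° to the horizontal. Measuring y along the incline from the free-surface line, vertical depth h = y·sinθ with sinθ = 0.690882.
With the apex up, the centroid sits 2h/3 = 2 × 0.97/3 = 0.646667 m below the apex, so y_c = 6.2 + 0.646667 = 6.84667 m and h_c = 6.84667 × 0.690882 = 4.73024 m.
A = ½ × 1.77 × 0.97 = 0.85845 m².
Resultant F = γ·h_c·A = 14.41089 × 4.73024 × 0.85845 = 58.5179 kN.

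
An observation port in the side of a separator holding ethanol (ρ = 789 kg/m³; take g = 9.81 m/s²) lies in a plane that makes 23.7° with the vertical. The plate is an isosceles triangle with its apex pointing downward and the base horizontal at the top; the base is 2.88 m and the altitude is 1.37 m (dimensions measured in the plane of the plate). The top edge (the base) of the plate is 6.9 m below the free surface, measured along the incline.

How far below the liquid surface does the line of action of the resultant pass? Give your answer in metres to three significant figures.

h_p = 6.75 m

γ = ρg = 789 × 9.81 / 1000 = 7.74009 kN/m³.
The plate makes 23.7° with the vertical, i.e. θ = 90° − 23.7° = 66.3° to the horizontal. Measuring y along the incline from the free-surface line, vertical depth h = y·sinθ with sinθ = 0.915663.
With the apex down, the centroid sits h/3 = 1.37/3 = 0.456667 m below the base (the top edge), so y_c = 6.9 + 0.456667 = 7.35667 m and h_c = 7.35667 × 0.915663 = 6.73623 m.
A = ½ × 2.88 × 1.37 = 1.9728 m².
Resultant F = γ·h_c·A = 7.74009 × 6.73623 × 1.9728 = 102.86 kN.
I_c = b·h³/36 = 2.88 × 1.37³/36 = 0.205708 m⁴.
Centre of pressure: y_p = y_c + I_c/(y_c·A) = 7.35667 + 0.205708/(7.35667 × 1.9728) = 7.35667 + 0.0141738 = 7.37084 m along the plane.
Vertically, h_p = y_p·sinθ = 7.37084 × 0.915663 = 6.74921 m.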